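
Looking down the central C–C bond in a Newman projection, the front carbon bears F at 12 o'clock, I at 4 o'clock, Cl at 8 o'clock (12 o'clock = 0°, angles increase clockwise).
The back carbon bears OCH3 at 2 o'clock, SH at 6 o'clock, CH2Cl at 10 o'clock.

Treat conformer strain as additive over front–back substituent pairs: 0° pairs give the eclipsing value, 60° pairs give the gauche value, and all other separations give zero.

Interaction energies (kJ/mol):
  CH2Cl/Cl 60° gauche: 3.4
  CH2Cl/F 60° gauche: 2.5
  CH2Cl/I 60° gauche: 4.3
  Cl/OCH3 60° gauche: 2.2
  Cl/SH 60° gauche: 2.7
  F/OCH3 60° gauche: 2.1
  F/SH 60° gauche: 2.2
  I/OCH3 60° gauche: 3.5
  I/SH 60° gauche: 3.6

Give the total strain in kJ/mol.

17.8 kJ/mol

This conformer (staggered): F–OCH3 gauche, F–CH2Cl gauche, I–OCH3 gauche, I–SH gauche, Cl–SH gauche, Cl–CH2Cl gauche; 2.1 + 2.5 + 3.5 + 3.6 + 2.7 + 3.4 = 17.8 kJ/mol.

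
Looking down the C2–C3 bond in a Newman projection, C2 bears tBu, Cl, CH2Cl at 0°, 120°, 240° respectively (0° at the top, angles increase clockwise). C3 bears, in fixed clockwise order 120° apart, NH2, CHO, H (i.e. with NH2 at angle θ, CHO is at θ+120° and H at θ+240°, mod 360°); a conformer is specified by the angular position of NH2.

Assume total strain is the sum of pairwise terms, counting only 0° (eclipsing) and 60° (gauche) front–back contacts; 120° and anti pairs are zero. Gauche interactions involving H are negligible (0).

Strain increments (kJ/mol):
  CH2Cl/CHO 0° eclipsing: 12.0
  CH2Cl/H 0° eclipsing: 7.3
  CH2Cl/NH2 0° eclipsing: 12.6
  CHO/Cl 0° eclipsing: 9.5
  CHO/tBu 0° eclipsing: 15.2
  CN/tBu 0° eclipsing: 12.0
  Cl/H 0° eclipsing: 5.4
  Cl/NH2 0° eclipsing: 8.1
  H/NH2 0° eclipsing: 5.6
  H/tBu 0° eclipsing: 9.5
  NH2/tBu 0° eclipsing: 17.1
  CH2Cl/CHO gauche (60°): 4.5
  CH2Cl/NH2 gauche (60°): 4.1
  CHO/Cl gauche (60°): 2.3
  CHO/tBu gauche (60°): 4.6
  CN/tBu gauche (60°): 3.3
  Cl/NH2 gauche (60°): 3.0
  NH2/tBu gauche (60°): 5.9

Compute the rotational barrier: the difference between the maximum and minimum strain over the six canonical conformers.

18.2 kJ/mol

NH2 at 0° (eclipsed): tBu–NH2 eclipsed, Cl–CHO eclipsed, CH2Cl–H eclipsed; 17.1 + 9.5 + 7.3 = 33.9 kJ/mol.
NH2 at 60° (staggered): tBu–NH2 gauche, Cl–NH2 gauche, Cl–CHO gauche, CH2Cl–CHO gauche; 5.9 + 3.0 + 2.3 + 4.5 = 15.7 kJ/mol.
NH2 at 120° (eclipsed): tBu–H eclipsed, Cl–NH2 eclipsed, CH2Cl–CHO eclipsed; 9.5 + 8.1 + 12.0 = 29.6 kJ/mol.
NH2 at 180° (staggered): tBu–CHO gauche, Cl–NH2 gauche, CH2Cl–NH2 gauche, CH2Cl–CHO gauche; 4.6 + 3.0 + 4.1 + 4.5 = 16.2 kJ/mol.
NH2 at 240° (eclipsed): tBu–CHO eclipsed, Cl–H eclipsed, CH2Cl–NH2 eclipsed; 15.2 + 5.4 + 12.6 = 33.2 kJ/mol.
NH2 at 300° (staggered): tBu–NH2 gauche, tBu–CHO gauche, Cl–CHO gauche, CH2Cl–NH2 gauche; 5.9 + 4.6 + 2.3 + 4.1 = 16.9 kJ/mol.
Max at 0° (33.9 kJ/mol), min at 60° (15.7 kJ/mol); barrier = 18.2 kJ/mol.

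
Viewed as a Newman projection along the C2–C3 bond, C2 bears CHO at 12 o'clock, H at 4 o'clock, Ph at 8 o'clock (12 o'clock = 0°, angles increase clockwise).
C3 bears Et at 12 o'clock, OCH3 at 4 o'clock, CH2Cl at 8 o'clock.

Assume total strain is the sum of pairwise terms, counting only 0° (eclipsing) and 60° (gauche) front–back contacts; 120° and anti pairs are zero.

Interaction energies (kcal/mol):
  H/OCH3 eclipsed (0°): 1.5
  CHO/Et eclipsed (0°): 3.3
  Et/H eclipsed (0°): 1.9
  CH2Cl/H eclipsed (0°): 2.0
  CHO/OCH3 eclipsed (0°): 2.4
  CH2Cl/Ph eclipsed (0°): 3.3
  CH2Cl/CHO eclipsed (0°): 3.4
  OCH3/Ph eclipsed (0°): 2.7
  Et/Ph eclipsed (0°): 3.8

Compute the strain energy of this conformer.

This conformer is eclipsed. CHO at 0° is eclipsed with Et at 0° (3.3); H at 120° is eclipsed with OCH3 at 120° (1.5); Ph at 240° is eclipsed with CH2Cl at 240° (3.3). Total 8.1 kcal/mol.

8.1 kcal/mol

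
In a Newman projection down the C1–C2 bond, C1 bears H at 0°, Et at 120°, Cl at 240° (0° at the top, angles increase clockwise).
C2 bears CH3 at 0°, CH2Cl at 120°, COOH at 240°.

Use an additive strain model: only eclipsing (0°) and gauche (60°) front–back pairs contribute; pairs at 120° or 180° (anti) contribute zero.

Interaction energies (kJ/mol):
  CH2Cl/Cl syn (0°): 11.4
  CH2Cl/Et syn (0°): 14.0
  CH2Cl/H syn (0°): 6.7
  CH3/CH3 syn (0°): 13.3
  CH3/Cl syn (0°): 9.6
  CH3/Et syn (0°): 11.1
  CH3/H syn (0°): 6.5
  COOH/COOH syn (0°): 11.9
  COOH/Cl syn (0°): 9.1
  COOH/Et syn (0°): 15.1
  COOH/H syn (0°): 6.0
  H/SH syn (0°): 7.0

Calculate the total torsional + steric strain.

29.6 kJ/mol

This conformer (eclipsed): H(0°)/CH3(0°) eclipsed 6.5; Et(120°)/CH2Cl(120°) eclipsed 14.0; Cl(240°)/COOH(240°) eclipsed 9.1 → 29.6 kJ/mol.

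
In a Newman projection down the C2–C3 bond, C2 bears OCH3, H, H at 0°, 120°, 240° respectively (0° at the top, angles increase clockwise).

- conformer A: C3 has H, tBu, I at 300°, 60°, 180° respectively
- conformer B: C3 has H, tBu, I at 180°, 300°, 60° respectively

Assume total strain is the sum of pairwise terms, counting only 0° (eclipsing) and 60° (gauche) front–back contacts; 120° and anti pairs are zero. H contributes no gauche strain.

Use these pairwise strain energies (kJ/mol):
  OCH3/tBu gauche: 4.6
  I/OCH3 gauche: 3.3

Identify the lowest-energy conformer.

A

A (staggered): OCH3–tBu gauche; 4.6 = 4.6 kJ/mol.
B (staggered): OCH3–tBu gauche, OCH3–I gauche; 4.6 + 3.3 = 7.9 kJ/mol.
A has the lowest total (4.6 kJ/mol).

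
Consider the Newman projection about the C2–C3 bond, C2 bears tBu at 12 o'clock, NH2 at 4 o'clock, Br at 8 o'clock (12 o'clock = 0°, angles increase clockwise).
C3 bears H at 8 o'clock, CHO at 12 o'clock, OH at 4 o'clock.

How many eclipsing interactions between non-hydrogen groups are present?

Non-H eclipsing pairs: tBu(0°)/CHO(0°); NH2(120°)/OH(120°) — 2 interactions.

2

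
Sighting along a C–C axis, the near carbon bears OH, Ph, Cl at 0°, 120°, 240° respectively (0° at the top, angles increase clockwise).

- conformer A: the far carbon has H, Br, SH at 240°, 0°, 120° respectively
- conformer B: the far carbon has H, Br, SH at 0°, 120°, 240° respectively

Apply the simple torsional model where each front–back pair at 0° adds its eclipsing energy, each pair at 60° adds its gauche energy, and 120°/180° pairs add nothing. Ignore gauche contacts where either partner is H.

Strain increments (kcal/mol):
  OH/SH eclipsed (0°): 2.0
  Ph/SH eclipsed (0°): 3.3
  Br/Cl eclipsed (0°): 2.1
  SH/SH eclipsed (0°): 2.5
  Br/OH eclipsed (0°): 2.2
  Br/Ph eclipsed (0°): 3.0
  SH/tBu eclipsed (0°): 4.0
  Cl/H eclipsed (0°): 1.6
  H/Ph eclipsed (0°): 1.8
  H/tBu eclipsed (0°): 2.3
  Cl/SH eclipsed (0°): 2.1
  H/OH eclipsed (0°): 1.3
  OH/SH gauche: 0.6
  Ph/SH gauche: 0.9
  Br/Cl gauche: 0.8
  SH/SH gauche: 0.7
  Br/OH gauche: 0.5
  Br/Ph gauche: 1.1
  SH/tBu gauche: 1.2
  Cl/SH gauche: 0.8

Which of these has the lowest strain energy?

A (eclipsed): OH(0°)/Br(0°) eclipsed 2.2; Ph(120°)/SH(120°) eclipsed 3.3; Cl(240°)/H(240°) eclipsed 1.6 → 7.1 kcal/mol.
B (eclipsed): OH(0°)/H(0°) eclipsed 1.3; Ph(120°)/Br(120°) eclipsed 3.0; Cl(240°)/SH(240°) eclipsed 2.1 → 6.4 kcal/mol.
B has the lowest total (6.4 kcal/mol).

B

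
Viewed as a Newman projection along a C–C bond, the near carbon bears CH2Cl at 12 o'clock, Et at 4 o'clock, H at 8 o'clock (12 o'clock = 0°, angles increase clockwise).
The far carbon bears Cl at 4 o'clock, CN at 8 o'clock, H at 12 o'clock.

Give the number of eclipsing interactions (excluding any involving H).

1

Non-H eclipsing pairs: Et(120°)/Cl(120°) — 1 interaction.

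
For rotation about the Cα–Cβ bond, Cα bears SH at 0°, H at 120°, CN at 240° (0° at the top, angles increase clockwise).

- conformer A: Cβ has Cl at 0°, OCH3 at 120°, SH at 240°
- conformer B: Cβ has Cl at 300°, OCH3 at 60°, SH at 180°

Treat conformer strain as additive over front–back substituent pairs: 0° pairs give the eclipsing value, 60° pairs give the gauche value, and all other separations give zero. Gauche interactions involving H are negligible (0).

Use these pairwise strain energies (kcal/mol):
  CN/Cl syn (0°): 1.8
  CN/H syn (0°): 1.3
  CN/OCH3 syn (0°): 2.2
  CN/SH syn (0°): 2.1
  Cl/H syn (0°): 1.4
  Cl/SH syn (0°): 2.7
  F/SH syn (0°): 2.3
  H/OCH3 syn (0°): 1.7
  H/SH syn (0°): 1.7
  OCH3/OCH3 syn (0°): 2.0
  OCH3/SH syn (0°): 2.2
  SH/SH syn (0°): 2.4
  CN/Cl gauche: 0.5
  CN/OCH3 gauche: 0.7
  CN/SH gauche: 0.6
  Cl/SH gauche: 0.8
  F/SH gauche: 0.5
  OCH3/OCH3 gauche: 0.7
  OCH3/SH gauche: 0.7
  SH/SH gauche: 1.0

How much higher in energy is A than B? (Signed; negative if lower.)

A (eclipsed): SH–Cl eclipsed, H–OCH3 eclipsed, CN–SH eclipsed; 2.7 + 1.7 + 2.1 = 6.5 kcal/mol.
B (staggered): SH–Cl gauche, SH–OCH3 gauche, CN–Cl gauche, CN–SH gauche; 0.8 + 0.7 + 0.5 + 0.6 = 2.6 kcal/mol.
E(A) − E(B) = 6.5 − 2.6 = +3.9 kcal/mol.

+3.9 kcal/mol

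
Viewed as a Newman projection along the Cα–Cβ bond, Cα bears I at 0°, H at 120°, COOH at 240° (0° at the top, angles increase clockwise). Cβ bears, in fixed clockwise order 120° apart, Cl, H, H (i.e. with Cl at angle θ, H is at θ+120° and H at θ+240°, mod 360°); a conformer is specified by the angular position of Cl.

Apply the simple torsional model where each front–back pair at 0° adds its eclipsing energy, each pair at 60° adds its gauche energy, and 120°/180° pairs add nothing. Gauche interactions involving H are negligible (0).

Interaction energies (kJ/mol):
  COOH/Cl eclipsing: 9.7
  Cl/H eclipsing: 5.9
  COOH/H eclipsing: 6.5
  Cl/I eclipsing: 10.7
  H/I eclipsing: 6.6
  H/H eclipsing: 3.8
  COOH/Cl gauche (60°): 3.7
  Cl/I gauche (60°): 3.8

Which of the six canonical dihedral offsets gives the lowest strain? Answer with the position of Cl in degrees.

180°

Cl at 0° (eclipsed): I(0°)/Cl(0°) eclipsed 10.7; H(120°)/H(120°) eclipsed 3.8; COOH(240°)/H(240°) eclipsed 6.5 → 21.0 kJ/mol.
Cl at 60° (staggered): I(0°)/Cl(60°) gauche 3.8 → 3.8 kJ/mol.
Cl at 120° (eclipsed): I(0°)/H(0°) eclipsed 6.6; H(120°)/Cl(120°) eclipsed 5.9; COOH(240°)/H(240°) eclipsed 6.5 → 19.0 kJ/mol.
Cl at 180° (staggered): COOH(240°)/Cl(180°) gauche 3.7 → 3.7 kJ/mol.
Cl at 240° (eclipsed): I(0°)/H(0°) eclipsed 6.6; H(120°)/H(120°) eclipsed 3.8; COOH(240°)/Cl(240°) eclipsed 9.7 → 20.1 kJ/mol.
Cl at 300° (staggered): I(0°)/Cl(300°) gauche 3.8; COOH(240°)/Cl(300°) gauche 3.7 → 7.5 kJ/mol.
The minimum (3.7 kJ/mol) occurs with Cl at 180°.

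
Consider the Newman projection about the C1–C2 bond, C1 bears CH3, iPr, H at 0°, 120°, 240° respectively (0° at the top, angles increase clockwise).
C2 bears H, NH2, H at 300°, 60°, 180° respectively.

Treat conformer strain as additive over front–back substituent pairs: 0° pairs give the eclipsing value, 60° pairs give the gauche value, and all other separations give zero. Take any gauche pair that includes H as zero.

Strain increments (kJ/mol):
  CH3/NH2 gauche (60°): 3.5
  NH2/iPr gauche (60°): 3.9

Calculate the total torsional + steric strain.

7.4 kJ/mol

This conformer (staggered): CH3(0°)/NH2(60°) gauche 3.5; iPr(120°)/NH2(60°) gauche 3.9 → 7.4 kJ/mol.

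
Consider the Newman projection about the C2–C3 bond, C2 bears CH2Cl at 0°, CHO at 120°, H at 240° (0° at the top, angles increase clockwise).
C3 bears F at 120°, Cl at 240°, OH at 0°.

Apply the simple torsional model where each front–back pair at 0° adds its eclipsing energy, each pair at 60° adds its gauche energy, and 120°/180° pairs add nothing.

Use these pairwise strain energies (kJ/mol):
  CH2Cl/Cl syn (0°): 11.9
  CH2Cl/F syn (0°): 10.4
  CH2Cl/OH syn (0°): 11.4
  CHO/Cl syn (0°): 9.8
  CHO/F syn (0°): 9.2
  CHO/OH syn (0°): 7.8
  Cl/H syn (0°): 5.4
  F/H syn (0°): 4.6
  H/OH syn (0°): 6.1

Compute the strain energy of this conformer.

26.0 kJ/mol

This conformer is eclipsed. CH2Cl at 0° is eclipsed with OH at 0° (11.4); CHO at 120° is eclipsed with F at 120° (9.2); H at 240° is eclipsed with Cl at 240° (5.4). Total 26.0 kJ/mol.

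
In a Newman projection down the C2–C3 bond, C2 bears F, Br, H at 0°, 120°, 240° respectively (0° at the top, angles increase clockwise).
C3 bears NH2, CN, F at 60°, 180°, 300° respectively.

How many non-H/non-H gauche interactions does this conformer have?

Non-H gauche pairs: F(0°)/NH2(60°); F(0°)/F(300°); Br(120°)/NH2(60°); Br(120°)/CN(180°) — 4 interactions.

4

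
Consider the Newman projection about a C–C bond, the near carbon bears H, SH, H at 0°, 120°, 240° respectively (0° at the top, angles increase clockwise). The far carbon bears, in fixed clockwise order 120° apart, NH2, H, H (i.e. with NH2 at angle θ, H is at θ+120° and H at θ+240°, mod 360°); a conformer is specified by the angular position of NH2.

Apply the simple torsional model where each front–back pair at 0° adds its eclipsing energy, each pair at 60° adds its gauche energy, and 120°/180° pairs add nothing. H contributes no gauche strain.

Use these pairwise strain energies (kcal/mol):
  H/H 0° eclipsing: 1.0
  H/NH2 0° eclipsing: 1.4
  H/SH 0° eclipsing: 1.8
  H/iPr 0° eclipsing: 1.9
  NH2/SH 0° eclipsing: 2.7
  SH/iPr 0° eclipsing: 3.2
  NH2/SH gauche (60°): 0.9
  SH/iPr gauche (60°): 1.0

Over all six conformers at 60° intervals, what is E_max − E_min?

4.7 kcal/mol

NH2 at 0° (eclipsed): H–NH2 eclipsed, SH–H eclipsed, H–H eclipsed; 1.4 + 1.8 + 1.0 = 4.2 kcal/mol.
NH2 at 60° (staggered): SH–NH2 gauche; 0.9 = 0.9 kcal/mol.
NH2 at 120° (eclipsed): H–H eclipsed, SH–NH2 eclipsed, H–H eclipsed; 1.0 + 2.7 + 1.0 = 4.7 kcal/mol.
NH2 at 180° (staggered): SH–NH2 gauche; 0.9 = 0.9 kcal/mol.
NH2 at 240° (eclipsed): H–H eclipsed, SH–H eclipsed, H–NH2 eclipsed; 1.0 + 1.8 + 1.4 = 4.2 kcal/mol.
NH2 at 300° (staggered): no non-H gauche contacts → 0.0 kcal/mol.
Max at 120° (4.7 kcal/mol), min at 300° (0.0 kcal/mol); barrier = 4.7 kcal/mol.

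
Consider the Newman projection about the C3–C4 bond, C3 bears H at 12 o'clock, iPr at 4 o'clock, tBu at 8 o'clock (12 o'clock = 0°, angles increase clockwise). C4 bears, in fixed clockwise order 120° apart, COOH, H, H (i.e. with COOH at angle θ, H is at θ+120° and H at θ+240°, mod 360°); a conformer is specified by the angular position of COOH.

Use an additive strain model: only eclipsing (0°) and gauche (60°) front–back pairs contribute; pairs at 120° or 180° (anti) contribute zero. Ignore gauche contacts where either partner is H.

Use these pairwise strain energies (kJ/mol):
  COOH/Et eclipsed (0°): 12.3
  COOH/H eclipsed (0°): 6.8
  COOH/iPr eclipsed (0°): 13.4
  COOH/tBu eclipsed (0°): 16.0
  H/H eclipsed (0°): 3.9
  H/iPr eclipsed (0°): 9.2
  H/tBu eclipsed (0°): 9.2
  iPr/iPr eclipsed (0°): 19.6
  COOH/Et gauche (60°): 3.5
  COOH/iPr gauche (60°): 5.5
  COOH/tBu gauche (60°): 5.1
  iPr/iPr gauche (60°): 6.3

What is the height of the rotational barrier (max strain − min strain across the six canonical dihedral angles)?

COOH at 0° (eclipsed): H–COOH eclipsed, iPr–H eclipsed, tBu–H eclipsed; 6.8 + 9.2 + 9.2 = 25.2 kJ/mol.
COOH at 60° (staggered): iPr–COOH gauche; 5.5 = 5.5 kJ/mol.
COOH at 120° (eclipsed): H–H eclipsed, iPr–COOH eclipsed, tBu–H eclipsed; 3.9 + 13.4 + 9.2 = 26.5 kJ/mol.
COOH at 180° (staggered): iPr–COOH gauche, tBu–COOH gauche; 5.5 + 5.1 = 10.6 kJ/mol.
COOH at 240° (eclipsed): H–H eclipsed, iPr–H eclipsed, tBu–COOH eclipsed; 3.9 + 9.2 + 16.0 = 29.1 kJ/mol.
COOH at 300° (staggered): tBu–COOH gauche; 5.1 = 5.1 kJ/mol.
Max at 240° (29.1 kJ/mol), min at 300° (5.1 kJ/mol); barrier = 24.0 kJ/mol.

24.0 kJ/mol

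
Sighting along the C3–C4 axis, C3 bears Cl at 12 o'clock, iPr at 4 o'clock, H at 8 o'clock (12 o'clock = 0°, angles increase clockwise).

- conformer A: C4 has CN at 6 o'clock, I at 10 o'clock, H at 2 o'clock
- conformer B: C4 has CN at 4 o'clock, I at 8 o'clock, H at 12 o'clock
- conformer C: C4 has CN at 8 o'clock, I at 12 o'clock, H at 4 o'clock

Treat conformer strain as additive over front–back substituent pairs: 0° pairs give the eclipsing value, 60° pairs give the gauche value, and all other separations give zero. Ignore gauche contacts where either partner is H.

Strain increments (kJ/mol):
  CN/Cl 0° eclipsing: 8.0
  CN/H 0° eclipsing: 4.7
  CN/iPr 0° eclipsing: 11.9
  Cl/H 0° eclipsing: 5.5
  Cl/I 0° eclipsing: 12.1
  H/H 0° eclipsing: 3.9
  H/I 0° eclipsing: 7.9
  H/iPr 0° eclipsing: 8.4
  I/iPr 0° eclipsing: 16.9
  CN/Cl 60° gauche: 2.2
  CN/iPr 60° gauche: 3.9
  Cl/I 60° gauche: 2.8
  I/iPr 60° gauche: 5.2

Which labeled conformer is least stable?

B

A (staggered): Cl–I gauche, iPr–CN gauche; 2.8 + 3.9 = 6.7 kJ/mol.
B (eclipsed): Cl–H eclipsed, iPr–CN eclipsed, H–I eclipsed; 5.5 + 11.9 + 7.9 = 25.3 kJ/mol.
C (eclipsed): Cl–I eclipsed, iPr–H eclipsed, H–CN eclipsed; 12.1 + 8.4 + 4.7 = 25.2 kJ/mol.
B has the highest total (25.3 kJ/mol).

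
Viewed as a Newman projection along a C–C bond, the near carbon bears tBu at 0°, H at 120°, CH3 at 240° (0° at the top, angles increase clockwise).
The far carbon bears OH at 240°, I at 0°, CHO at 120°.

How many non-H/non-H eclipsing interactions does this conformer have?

2

Non-H eclipsing pairs: tBu(0°)/I(0°); CH3(240°)/OH(240°) — 2 interactions.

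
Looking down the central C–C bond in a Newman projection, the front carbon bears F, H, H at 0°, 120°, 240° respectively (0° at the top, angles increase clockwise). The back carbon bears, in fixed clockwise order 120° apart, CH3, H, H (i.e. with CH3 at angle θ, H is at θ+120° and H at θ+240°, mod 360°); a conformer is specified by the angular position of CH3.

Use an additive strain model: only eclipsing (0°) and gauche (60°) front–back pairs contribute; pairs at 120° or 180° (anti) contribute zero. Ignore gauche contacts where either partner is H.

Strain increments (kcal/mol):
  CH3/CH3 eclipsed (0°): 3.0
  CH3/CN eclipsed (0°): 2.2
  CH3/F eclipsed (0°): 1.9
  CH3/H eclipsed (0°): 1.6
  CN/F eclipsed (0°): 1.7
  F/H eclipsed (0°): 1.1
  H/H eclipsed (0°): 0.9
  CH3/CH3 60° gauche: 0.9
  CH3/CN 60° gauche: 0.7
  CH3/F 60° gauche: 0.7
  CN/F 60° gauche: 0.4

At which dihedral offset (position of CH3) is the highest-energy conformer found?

0°

CH3 at 0° (eclipsed): F–CH3 eclipsed, H–H eclipsed, H–H eclipsed; 1.9 + 0.9 + 0.9 = 3.7 kcal/mol.
CH3 at 60° (staggered): F–CH3 gauche; 0.7 = 0.7 kcal/mol.
CH3 at 120° (eclipsed): F–H eclipsed, H–CH3 eclipsed, H–H eclipsed; 1.1 + 1.6 + 0.9 = 3.6 kcal/mol.
CH3 at 180° (staggered): no non-H gauche contacts → 0.0 kcal/mol.
CH3 at 240° (eclipsed): F–H eclipsed, H–H eclipsed, H–CH3 eclipsed; 1.1 + 0.9 + 1.6 = 3.6 kcal/mol.
CH3 at 300° (staggered): F–CH3 gauche; 0.7 = 0.7 kcal/mol.
The maximum (3.7 kcal/mol) occurs with CH3 at 0°.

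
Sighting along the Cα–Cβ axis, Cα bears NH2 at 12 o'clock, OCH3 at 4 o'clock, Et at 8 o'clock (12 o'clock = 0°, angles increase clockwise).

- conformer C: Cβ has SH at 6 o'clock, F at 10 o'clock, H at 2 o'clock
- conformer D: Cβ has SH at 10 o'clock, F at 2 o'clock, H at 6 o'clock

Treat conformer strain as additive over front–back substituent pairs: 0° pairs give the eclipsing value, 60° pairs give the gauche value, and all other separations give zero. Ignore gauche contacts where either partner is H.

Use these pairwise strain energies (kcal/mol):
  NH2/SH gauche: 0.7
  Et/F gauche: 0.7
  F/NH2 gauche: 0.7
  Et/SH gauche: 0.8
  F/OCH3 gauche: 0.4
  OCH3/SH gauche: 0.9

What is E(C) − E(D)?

+0.5 kcal/mol

C (staggered): NH2(0°)/F(300°) gauche 0.7; OCH3(120°)/SH(180°) gauche 0.9; Et(240°)/SH(180°) gauche 0.8; Et(240°)/F(300°) gauche 0.7 → 3.1 kcal/mol.
D (staggered): NH2(0°)/SH(300°) gauche 0.7; NH2(0°)/F(60°) gauche 0.7; OCH3(120°)/F(60°) gauche 0.4; Et(240°)/SH(300°) gauche 0.8 → 2.6 kcal/mol.
E(C) − E(D) = 3.1 − 2.6 = +0.5 kcal/mol.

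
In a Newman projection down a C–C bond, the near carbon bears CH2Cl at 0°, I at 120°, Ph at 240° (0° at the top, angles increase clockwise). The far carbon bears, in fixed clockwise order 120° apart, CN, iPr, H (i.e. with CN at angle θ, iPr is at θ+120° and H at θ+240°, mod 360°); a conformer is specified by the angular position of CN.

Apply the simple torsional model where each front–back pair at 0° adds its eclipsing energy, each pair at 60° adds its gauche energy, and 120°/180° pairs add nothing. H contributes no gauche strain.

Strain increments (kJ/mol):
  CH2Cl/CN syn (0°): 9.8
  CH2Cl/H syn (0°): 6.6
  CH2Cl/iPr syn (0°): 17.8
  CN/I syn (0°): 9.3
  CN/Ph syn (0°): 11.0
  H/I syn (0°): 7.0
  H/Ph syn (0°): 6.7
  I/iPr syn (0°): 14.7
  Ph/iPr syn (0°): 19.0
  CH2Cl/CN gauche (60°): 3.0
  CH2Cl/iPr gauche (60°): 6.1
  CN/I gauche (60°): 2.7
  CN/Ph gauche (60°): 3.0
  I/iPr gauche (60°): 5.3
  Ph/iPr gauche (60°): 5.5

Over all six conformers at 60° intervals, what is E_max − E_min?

19.3 kJ/mol

CN at 0° (eclipsed): CH2Cl–CN eclipsed, I–iPr eclipsed, Ph–H eclipsed; 9.8 + 14.7 + 6.7 = 31.2 kJ/mol.
CN at 60° (staggered): CH2Cl–CN gauche, I–CN gauche, I–iPr gauche, Ph–iPr gauche; 3.0 + 2.7 + 5.3 + 5.5 = 16.5 kJ/mol.
CN at 120° (eclipsed): CH2Cl–H eclipsed, I–CN eclipsed, Ph–iPr eclipsed; 6.6 + 9.3 + 19.0 = 34.9 kJ/mol.
CN at 180° (staggered): CH2Cl–iPr gauche, I–CN gauche, Ph–CN gauche, Ph–iPr gauche; 6.1 + 2.7 + 3.0 + 5.5 = 17.3 kJ/mol.
CN at 240° (eclipsed): CH2Cl–iPr eclipsed, I–H eclipsed, Ph–CN eclipsed; 17.8 + 7.0 + 11.0 = 35.8 kJ/mol.
CN at 300° (staggered): CH2Cl–CN gauche, CH2Cl–iPr gauche, I–iPr gauche, Ph–CN gauche; 3.0 + 6.1 + 5.3 + 3.0 = 17.4 kJ/mol.
Max at 240° (35.8 kJ/mol), min at 60° (16.5 kJ/mol); barrier = 19.3 kJ/mol.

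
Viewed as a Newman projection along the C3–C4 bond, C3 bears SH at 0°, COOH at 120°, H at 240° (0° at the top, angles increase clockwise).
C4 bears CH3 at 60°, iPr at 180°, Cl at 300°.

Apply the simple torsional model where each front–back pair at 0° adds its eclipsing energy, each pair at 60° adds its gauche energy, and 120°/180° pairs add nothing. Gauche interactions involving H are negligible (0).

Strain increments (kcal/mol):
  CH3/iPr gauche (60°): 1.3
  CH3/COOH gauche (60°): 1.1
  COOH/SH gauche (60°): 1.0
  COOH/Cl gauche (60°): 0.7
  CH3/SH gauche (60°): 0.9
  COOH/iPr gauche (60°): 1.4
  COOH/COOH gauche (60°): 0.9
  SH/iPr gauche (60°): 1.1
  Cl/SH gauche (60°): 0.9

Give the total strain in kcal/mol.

4.3 kcal/mol

This conformer (staggered): SH–CH3 gauche, SH–Cl gauche, COOH–CH3 gauche, COOH–iPr gauche; 0.9 + 0.9 + 1.1 + 1.4 = 4.3 kcal/mol.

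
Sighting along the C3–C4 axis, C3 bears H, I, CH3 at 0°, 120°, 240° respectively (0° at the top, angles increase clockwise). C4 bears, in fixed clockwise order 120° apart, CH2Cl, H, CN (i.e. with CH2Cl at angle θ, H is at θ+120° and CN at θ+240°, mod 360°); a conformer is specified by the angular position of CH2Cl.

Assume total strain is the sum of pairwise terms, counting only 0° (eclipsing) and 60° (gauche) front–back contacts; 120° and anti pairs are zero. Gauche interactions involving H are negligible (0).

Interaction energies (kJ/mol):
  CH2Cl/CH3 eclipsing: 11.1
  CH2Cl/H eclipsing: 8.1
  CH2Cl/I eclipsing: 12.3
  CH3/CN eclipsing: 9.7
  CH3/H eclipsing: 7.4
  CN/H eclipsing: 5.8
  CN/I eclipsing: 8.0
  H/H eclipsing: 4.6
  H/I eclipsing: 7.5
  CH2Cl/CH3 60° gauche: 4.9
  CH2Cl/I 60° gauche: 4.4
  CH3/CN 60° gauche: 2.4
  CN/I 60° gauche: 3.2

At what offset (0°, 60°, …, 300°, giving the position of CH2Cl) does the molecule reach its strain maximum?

CH2Cl at 0° is eclipsed. H at 0° is eclipsed with CH2Cl at 0° (8.1); I at 120° is eclipsed with H at 120° (7.5); CH3 at 240° is eclipsed with CN at 240° (9.7). Total 25.3 kJ/mol.
CH2Cl at 60° is staggered. I at 120° is gauche with CH2Cl at 60° (4.4); CH3 at 240° is gauche with CN at 300° (2.4). Total 6.8 kJ/mol.
CH2Cl at 120° is eclipsed. H at 0° is eclipsed with CN at 0° (5.8); I at 120° is eclipsed with CH2Cl at 120° (12.3); CH3 at 240° is eclipsed with H at 240° (7.4). Total 25.5 kJ/mol.
CH2Cl at 180° is staggered. I at 120° is gauche with CH2Cl at 180° (4.4); I at 120° is gauche with CN at 60° (3.2); CH3 at 240° is gauche with CH2Cl at 180° (4.9). Total 12.5 kJ/mol.
CH2Cl at 240° is eclipsed. H at 0° is eclipsed with H at 0° (4.6); I at 120° is eclipsed with CN at 120° (8.0); CH3 at 240° is eclipsed with CH2Cl at 240° (11.1). Total 23.7 kJ/mol.
CH2Cl at 300° is staggered. I at 120° is gauche with CN at 180° (3.2); CH3 at 240° is gauche with CH2Cl at 300° (4.9); CH3 at 240° is gauche with CN at 180° (2.4). Total 10.5 kJ/mol.
The maximum (25.5 kJ/mol) occurs with CH2Cl at 120°.

120°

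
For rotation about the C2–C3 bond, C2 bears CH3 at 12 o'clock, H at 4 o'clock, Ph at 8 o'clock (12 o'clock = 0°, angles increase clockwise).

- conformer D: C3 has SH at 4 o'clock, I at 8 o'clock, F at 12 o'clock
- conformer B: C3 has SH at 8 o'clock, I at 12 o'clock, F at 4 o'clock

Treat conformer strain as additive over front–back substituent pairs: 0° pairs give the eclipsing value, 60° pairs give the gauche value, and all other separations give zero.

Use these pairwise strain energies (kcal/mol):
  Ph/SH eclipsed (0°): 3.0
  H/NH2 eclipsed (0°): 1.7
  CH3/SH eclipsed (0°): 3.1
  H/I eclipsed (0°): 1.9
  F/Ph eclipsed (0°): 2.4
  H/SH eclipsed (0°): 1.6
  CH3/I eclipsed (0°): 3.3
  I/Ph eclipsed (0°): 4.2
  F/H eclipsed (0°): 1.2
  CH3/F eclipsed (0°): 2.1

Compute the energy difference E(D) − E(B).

+0.4 kcal/mol

D is eclipsed. CH3 at 0° is eclipsed with F at 0° (2.1); H at 120° is eclipsed with SH at 120° (1.6); Ph at 240° is eclipsed with I at 240° (4.2). Total 7.9 kcal/mol.
B is eclipsed. CH3 at 0° is eclipsed with I at 0° (3.3); H at 120° is eclipsed with F at 120° (1.2); Ph at 240° is eclipsed with SH at 240° (3.0). Total 7.5 kcal/mol.
E(D) − E(B) = 7.9 − 7.5 = +0.4 kcal/mol.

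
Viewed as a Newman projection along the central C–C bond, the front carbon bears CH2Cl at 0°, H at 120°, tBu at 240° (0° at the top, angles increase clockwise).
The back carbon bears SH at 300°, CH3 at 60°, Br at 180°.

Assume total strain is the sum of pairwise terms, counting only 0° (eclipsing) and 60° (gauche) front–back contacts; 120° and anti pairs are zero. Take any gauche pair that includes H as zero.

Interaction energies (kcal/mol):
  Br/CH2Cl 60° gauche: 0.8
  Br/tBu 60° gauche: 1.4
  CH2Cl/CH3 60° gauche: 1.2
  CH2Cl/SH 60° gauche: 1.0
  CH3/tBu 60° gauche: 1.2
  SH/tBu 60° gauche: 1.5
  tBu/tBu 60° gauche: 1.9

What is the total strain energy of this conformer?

5.1 kcal/mol

This conformer is staggered. CH2Cl at 0° is gauche with SH at 300° (1.0); CH2Cl at 0° is gauche with CH3 at 60° (1.2); tBu at 240° is gauche with SH at 300° (1.5); tBu at 240° is gauche with Br at 180° (1.4). Total 5.1 kcal/mol.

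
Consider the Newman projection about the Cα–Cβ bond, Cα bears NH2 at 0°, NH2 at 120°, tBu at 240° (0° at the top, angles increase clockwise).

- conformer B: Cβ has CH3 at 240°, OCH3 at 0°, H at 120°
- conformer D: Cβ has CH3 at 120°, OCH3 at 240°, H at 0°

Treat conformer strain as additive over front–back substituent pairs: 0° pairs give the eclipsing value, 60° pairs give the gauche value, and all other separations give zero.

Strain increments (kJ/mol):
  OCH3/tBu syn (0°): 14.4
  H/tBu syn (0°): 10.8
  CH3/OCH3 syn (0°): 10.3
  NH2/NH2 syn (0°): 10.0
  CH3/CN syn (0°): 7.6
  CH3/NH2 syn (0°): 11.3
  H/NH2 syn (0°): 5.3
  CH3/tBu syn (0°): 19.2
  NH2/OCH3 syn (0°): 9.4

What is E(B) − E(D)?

B (eclipsed): NH2–OCH3 eclipsed, NH2–H eclipsed, tBu–CH3 eclipsed; 9.4 + 5.3 + 19.2 = 33.9 kJ/mol.
D (eclipsed): NH2–H eclipsed, NH2–CH3 eclipsed, tBu–OCH3 eclipsed; 5.3 + 11.3 + 14.4 = 31.0 kJ/mol.
E(B) − E(D) = 33.9 − 31.0 = +2.9 kJ/mol.

+2.9 kJ/mol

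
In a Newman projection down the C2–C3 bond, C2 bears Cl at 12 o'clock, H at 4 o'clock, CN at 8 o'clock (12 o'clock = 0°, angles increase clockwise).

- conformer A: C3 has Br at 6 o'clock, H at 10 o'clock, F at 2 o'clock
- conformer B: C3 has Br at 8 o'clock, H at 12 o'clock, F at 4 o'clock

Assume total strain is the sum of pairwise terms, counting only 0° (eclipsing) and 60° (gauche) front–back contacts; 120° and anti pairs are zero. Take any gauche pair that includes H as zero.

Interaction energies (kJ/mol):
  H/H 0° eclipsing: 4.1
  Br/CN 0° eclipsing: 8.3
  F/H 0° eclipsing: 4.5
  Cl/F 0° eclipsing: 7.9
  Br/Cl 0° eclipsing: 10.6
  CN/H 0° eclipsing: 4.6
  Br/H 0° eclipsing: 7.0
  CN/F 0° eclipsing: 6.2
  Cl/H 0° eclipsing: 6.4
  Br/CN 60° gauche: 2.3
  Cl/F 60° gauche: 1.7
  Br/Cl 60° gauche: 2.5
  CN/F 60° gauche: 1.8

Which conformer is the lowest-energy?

A

A (staggered): Cl(0°)/F(60°) gauche 1.7; CN(240°)/Br(180°) gauche 2.3 → 4.0 kJ/mol.
B (eclipsed): Cl(0°)/H(0°) eclipsed 6.4; H(120°)/F(120°) eclipsed 4.5; CN(240°)/Br(240°) eclipsed 8.3 → 19.2 kJ/mol.
A has the lowest total (4.0 kJ/mol).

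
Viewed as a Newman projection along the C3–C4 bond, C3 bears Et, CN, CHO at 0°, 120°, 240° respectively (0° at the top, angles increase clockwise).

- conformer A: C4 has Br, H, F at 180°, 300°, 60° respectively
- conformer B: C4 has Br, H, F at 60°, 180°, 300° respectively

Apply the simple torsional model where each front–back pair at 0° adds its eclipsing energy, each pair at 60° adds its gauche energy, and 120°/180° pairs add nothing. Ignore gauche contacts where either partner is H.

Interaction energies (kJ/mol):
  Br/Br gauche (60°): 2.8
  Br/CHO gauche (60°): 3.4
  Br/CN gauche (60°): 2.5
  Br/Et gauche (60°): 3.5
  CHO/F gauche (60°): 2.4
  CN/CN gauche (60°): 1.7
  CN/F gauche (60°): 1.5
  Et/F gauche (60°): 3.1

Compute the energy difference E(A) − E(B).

-1.0 kJ/mol

A (staggered): Et–F gauche, CN–Br gauche, CN–F gauche, CHO–Br gauche; 3.1 + 2.5 + 1.5 + 3.4 = 10.5 kJ/mol.
B (staggered): Et–Br gauche, Et–F gauche, CN–Br gauche, CHO–F gauche; 3.5 + 3.1 + 2.5 + 2.4 = 11.5 kJ/mol.
E(A) − E(B) = 10.5 − 11.5 = -1.0 kJ/mol.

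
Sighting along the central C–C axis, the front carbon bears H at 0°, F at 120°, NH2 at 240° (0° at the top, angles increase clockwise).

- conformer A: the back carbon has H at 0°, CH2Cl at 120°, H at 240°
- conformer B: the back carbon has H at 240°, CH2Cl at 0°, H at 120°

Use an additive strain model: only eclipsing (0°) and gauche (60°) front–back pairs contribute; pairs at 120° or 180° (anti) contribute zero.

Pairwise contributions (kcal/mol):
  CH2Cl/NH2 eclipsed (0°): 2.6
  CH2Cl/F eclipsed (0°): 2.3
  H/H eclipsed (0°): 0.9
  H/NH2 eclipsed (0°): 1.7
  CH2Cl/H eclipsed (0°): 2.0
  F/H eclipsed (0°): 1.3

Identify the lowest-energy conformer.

A (eclipsed): H(0°)/H(0°) eclipsed 0.9; F(120°)/CH2Cl(120°) eclipsed 2.3; NH2(240°)/H(240°) eclipsed 1.7 → 4.9 kcal/mol.
B (eclipsed): H(0°)/CH2Cl(0°) eclipsed 2.0; F(120°)/H(120°) eclipsed 1.3; NH2(240°)/H(240°) eclipsed 1.7 → 5.0 kcal/mol.
A has the lowest total (4.9 kcal/mol).

A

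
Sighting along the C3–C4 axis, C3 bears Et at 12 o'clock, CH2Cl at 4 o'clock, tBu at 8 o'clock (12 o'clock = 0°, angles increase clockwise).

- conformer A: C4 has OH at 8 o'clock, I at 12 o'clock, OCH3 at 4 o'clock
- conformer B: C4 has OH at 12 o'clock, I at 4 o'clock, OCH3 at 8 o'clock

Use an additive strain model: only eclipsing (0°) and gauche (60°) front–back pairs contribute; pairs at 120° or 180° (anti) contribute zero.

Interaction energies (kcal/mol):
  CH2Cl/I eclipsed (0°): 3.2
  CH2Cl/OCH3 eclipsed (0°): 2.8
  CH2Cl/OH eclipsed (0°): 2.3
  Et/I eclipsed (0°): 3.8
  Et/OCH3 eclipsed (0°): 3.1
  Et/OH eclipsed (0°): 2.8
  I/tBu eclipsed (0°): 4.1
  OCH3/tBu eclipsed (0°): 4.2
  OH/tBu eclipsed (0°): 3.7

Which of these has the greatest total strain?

A is eclipsed. Et at 0° is eclipsed with I at 0° (3.8); CH2Cl at 120° is eclipsed with OCH3 at 120° (2.8); tBu at 240° is eclipsed with OH at 240° (3.7). Total 10.3 kcal/mol.
B is eclipsed. Et at 0° is eclipsed with OH at 0° (2.8); CH2Cl at 120° is eclipsed with I at 120° (3.2); tBu at 240° is eclipsed with OCH3 at 240° (4.2). Total 10.2 kcal/mol.
A has the highest total (10.3 kcal/mol).

A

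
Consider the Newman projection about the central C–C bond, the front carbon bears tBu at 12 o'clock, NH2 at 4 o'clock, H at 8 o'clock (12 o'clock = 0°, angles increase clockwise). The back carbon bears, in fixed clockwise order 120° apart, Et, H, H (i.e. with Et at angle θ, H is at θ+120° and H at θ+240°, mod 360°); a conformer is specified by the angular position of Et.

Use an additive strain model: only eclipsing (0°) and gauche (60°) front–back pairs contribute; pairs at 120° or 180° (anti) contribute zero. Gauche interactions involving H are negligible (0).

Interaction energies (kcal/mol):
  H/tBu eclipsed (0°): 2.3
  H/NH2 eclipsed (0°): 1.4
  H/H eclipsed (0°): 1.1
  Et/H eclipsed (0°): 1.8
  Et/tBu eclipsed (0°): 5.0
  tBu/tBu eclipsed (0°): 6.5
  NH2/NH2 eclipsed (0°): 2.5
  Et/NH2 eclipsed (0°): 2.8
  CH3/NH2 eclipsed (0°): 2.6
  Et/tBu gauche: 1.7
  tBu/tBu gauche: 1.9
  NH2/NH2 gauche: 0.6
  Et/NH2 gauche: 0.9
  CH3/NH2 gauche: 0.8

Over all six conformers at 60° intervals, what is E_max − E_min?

Et at 0° (eclipsed): tBu(0°)/Et(0°) eclipsed 5.0; NH2(120°)/H(120°) eclipsed 1.4; H(240°)/H(240°) eclipsed 1.1 → 7.5 kcal/mol.
Et at 60° (staggered): tBu(0°)/Et(60°) gauche 1.7; NH2(120°)/Et(60°) gauche 0.9 → 2.6 kcal/mol.
Et at 120° (eclipsed): tBu(0°)/H(0°) eclipsed 2.3; NH2(120°)/Et(120°) eclipsed 2.8; H(240°)/H(240°) eclipsed 1.1 → 6.2 kcal/mol.
Et at 180° (staggered): NH2(120°)/Et(180°) gauche 0.9 → 0.9 kcal/mol.
Et at 240° (eclipsed): tBu(0°)/H(0°) eclipsed 2.3; NH2(120°)/H(120°) eclipsed 1.4; H(240°)/Et(240°) eclipsed 1.8 → 5.5 kcal/mol.
Et at 300° (staggered): tBu(0°)/Et(300°) gauche 1.7 → 1.7 kcal/mol.
Max at 0° (7.5 kcal/mol), min at 180° (0.9 kcal/mol); barrier = 6.6 kcal/mol.

6.6 kcal/mol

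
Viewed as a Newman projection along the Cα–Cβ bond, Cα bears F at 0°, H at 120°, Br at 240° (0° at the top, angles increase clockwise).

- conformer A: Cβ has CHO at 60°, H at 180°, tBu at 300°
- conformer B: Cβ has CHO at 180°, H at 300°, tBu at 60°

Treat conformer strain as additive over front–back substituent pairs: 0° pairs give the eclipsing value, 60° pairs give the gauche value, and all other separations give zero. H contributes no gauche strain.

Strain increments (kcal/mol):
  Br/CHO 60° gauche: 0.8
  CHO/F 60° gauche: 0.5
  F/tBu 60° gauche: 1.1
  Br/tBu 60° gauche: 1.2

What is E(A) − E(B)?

+0.9 kcal/mol

A (staggered): F–CHO gauche, F–tBu gauche, Br–tBu gauche; 0.5 + 1.1 + 1.2 = 2.8 kcal/mol.
B (staggered): F–tBu gauche, Br–CHO gauche; 1.1 + 0.8 = 1.9 kcal/mol.
E(A) − E(B) = 2.8 − 1.9 = +0.9 kcal/mol.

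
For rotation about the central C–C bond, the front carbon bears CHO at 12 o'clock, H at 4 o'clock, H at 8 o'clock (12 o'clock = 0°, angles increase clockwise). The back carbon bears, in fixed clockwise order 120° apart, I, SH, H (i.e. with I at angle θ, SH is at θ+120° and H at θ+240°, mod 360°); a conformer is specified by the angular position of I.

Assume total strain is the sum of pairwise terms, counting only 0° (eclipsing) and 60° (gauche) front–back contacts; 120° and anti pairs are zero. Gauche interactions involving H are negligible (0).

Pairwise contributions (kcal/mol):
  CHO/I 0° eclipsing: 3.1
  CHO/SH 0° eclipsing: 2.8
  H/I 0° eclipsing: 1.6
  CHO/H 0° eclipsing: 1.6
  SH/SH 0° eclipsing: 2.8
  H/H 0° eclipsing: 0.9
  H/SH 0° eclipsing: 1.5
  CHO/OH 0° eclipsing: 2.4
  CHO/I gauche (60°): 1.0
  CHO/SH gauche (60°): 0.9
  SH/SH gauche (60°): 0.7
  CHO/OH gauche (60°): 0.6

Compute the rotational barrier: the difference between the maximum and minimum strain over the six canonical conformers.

I at 0° (eclipsed): CHO–I eclipsed, H–SH eclipsed, H–H eclipsed; 3.1 + 1.5 + 0.9 = 5.5 kcal/mol.
I at 60° (staggered): CHO–I gauche; 1.0 = 1.0 kcal/mol.
I at 120° (eclipsed): CHO–H eclipsed, H–I eclipsed, H–SH eclipsed; 1.6 + 1.6 + 1.5 = 4.7 kcal/mol.
I at 180° (staggered): CHO–SH gauche; 0.9 = 0.9 kcal/mol.
I at 240° (eclipsed): CHO–SH eclipsed, H–H eclipsed, H–I eclipsed; 2.8 + 0.9 + 1.6 = 5.3 kcal/mol.
I at 300° (staggered): CHO–I gauche, CHO–SH gauche; 1.0 + 0.9 = 1.9 kcal/mol.
Max at 0° (5.5 kcal/mol), min at 180° (0.9 kcal/mol); barrier = 4.6 kcal/mol.

4.6 kcal/mol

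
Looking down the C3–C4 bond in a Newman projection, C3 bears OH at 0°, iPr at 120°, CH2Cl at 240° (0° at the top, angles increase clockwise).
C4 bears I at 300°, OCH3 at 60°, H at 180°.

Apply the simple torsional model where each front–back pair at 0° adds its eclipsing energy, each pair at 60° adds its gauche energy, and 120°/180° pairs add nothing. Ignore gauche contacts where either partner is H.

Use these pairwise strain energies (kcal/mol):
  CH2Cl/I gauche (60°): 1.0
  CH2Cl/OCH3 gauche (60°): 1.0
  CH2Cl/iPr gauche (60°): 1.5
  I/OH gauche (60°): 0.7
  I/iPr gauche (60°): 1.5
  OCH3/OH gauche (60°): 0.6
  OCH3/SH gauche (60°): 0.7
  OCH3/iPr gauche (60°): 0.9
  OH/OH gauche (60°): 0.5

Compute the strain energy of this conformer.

3.2 kcal/mol

This conformer is staggered. OH at 0° is gauche with I at 300° (0.7); OH at 0° is gauche with OCH3 at 60° (0.6); iPr at 120° is gauche with OCH3 at 60° (0.9); CH2Cl at 240° is gauche with I at 300° (1.0). Total 3.2 kcal/mol.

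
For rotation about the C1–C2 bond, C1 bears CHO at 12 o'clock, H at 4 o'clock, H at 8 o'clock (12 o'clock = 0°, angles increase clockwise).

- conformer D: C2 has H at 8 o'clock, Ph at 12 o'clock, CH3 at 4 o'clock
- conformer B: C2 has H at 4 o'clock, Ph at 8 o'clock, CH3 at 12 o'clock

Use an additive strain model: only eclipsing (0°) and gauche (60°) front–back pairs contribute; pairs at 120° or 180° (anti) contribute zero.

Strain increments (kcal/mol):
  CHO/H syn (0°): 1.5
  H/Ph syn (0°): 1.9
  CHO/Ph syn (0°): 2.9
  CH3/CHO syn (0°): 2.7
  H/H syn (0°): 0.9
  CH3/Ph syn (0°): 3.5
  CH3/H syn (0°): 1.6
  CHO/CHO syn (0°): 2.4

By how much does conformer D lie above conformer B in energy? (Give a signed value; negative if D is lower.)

D (eclipsed): CHO(0°)/Ph(0°) eclipsed 2.9; H(120°)/CH3(120°) eclipsed 1.6; H(240°)/H(240°) eclipsed 0.9 → 5.4 kcal/mol.
B (eclipsed): CHO(0°)/CH3(0°) eclipsed 2.7; H(120°)/H(120°) eclipsed 0.9; H(240°)/Ph(240°) eclipsed 1.9 → 5.5 kcal/mol.
E(D) − E(B) = 5.4 − 5.5 = -0.1 kcal/mol.

-0.1 kcal/mol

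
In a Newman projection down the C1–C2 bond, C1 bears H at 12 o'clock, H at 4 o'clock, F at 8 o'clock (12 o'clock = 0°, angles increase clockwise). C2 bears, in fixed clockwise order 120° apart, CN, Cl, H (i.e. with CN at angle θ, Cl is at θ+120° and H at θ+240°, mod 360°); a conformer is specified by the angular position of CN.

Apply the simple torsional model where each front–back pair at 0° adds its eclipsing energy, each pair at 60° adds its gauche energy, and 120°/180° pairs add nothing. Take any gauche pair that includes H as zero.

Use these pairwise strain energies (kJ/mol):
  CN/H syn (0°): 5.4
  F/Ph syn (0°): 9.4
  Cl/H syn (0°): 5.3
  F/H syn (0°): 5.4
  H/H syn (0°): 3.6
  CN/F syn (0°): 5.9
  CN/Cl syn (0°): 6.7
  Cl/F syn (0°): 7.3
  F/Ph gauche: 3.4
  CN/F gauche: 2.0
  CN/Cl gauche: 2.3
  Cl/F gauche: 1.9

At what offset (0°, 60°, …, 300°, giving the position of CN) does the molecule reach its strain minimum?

CN at 0° (eclipsed): H(0°)/CN(0°) eclipsed 5.4; H(120°)/Cl(120°) eclipsed 5.3; F(240°)/H(240°) eclipsed 5.4 → 16.1 kJ/mol.
CN at 60° (staggered): F(240°)/Cl(180°) gauche 1.9 → 1.9 kJ/mol.
CN at 120° (eclipsed): H(0°)/H(0°) eclipsed 3.6; H(120°)/CN(120°) eclipsed 5.4; F(240°)/Cl(240°) eclipsed 7.3 → 16.3 kJ/mol.
CN at 180° (staggered): F(240°)/CN(180°) gauche 2.0; F(240°)/Cl(300°) gauche 1.9 → 3.9 kJ/mol.
CN at 240° (eclipsed): H(0°)/Cl(0°) eclipsed 5.3; H(120°)/H(120°) eclipsed 3.6; F(240°)/CN(240°) eclipsed 5.9 → 14.8 kJ/mol.
CN at 300° (staggered): F(240°)/CN(300°) gauche 2.0 → 2.0 kJ/mol.
The minimum (1.9 kJ/mol) occurs with CN at 60°.

60°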